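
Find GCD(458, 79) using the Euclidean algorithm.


458 = 5 * 79 + 63
79 = 1 * 63 + 16
63 = 3 * 16 + 15
16 = 1 * 15 + 1
15 = 15 * 1 + 0
GCD = 1


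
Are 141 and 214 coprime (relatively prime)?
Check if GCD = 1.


Euclidean algorithm:
214 = 1 * 141 + 73
141 = 1 * 73 + 68
73 = 1 * 68 + 5
68 = 13 * 5 + 3
5 = 1 * 3 + 2
3 = 1 * 2 + 1
2 = 2 * 1 + 0
GCD(141, 214) = 1

Yes, coprime (GCD = 1)


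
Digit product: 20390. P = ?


2 × 0 × 3 × 9 × 0 = 0


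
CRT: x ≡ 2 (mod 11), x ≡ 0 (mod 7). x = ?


M = 11*7 = 77
M1 = M/11 = 7, M2 = M/7 = 11
M1^(-1) mod 11 = 8, M2^(-1) mod 7 = 2
x = 2*7*8 + 0*11*2 = 112
112 mod 77 = 35
Check: 35 mod 11 = 2 ✓, 35 mod 7 = 0 ✓

x ≡ 35 (mod 77)


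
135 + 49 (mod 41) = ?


135 + 49 = 184
184 mod 41 = 20


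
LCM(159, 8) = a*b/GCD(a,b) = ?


GCD(159, 8) = 1
LCM = 159*8/1 = 1272/1 = 1272

LCM = 1272


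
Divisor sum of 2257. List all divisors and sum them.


Divisors of 2257: 1, 37, 61, 2257
Sum = 1 + 37 + 61 + 2257 = 2356

σ(2257) = 2356


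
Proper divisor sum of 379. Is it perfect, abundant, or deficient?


Proper divisors: 1
Sum = 1 = 1
1 < 379 → deficient

s(379) = 1 (deficient)


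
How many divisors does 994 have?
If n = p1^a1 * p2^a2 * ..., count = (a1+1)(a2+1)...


994 = 2^1 × 7^1 × 71^1
d(994) = (1+1) × (1+1) × (1+1) = 8

8 divisors


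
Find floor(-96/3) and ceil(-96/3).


-96/3 = -32.0000
floor = -32
ceil = -32

floor = -32, ceil = -32


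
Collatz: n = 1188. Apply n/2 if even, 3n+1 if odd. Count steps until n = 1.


1188 → 594 → 297 → 892 → 446 → 223 → 670 → 335 → 1006 → 503 → 1510 → 755 → 2266 → 1133 → 3400 → 1700 → 850 → 425 → 1276 → 638 → 319 → 958 → 479 → 1438 → 719 → 2158 → 1079 → 3238 → 1619 → 4858 → 2429 → 7288 → 3644 → 1822 → 911 → 2734 → 1367 → 4102 → 2051 → 6154 → 3077 → 9232 → 4616 → 2308 → 1154 → 577 → 1732 → 866 → 433 → 1300 → 650 → 325 → 976 → 488 → 244 → 122 → 61 → 184 → 92 → 46 → 23 → 70 → 35 → 106 → 53 → 160 → 80 → 40 → 20 → 10 → 5 → 16 → 8 → 4 → 2 → 1
Total steps = 75

75 steps


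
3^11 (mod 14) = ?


3^1 mod 14 = 3
3^2 mod 14 = 9
3^3 mod 14 = 13
3^4 mod 14 = 11
3^5 mod 14 = 5
3^6 mod 14 = 1
3^7 mod 14 = 3
3^8 mod 14 = 9
3^9 mod 14 = 13
3^10 mod 14 = 11
3^11 mod 14 = 5


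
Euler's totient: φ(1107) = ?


1107 = 3^3 × 41
Prime factors: 3, 41
φ(1107) = 1107 × (1-1/3) × (1-1/41)
= 1107 × 2/3 × 40/41 = 720

φ(1107) = 720


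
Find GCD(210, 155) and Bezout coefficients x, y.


Tabular extended Euclidean (each row: r = 210*s + 155*t):
r=210, s=1, t=0
r=155, s=0, t=1
q=1: r=55, s=1, t=-1   [210*(1) + 155*(-1) = 55]
q=2: r=45, s=-2, t=3   [210*(-2) + 155*(3) = 45]
q=1: r=10, s=3, t=-4   [210*(3) + 155*(-4) = 10]
q=4: r=5, s=-14, t=19   [210*(-14) + 155*(19) = 5]
q=2: r=0, s=31, t=-42   [210*(31) + 155*(-42) = 0]
GCD = 5; from the row with r=5: x=-14, y=19
Check: 210*(-14) + 155*(19) = -2940 + 2945 = 5

GCD = 5, x = -14, y = 19


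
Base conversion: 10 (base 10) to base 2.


10 (base 10) = 10 (decimal)
10 (decimal) = 1010 (base 2)


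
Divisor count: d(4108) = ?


4108 = 2^2 × 13^1 × 79^1
d(4108) = (2+1) × (1+1) × (1+1) = 12

12 divisors


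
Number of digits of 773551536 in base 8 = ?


773551536 in base 8 = 5606672660
Number of digits = 10

10 digits (base 8)


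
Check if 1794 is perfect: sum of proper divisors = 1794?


Proper divisors of 1794: 1, 2, 3, 6, 13, 23, 26, 39, 46, 69, 78, 138, 299, 598, 897
Sum = 1 + 2 + 3 + 6 + 13 + 23 + 26 + 39 + 46 + 69 + 78 + 138 + 299 + 598 + 897 = 2238

No, 1794 is not perfect (2238 ≠ 1794)


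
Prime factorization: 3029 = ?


3029 / 13 = 233
233 / 233 = 1
3029 = 13 × 233


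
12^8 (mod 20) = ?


12^1 mod 20 = 12
12^2 mod 20 = 4
12^3 mod 20 = 8
12^4 mod 20 = 16
12^5 mod 20 = 12
12^6 mod 20 = 4
12^7 mod 20 = 8
12^8 mod 20 = 16


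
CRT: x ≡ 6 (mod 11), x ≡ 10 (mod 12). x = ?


M = 11*12 = 132
M1 = M/11 = 12, M2 = M/12 = 11
M1^(-1) mod 11 = 1, M2^(-1) mod 12 = 11
x = 6*12*1 + 10*11*11 = 1282
1282 mod 132 = 94
Check: 94 mod 11 = 6 ✓, 94 mod 12 = 10 ✓

x ≡ 94 (mod 132)


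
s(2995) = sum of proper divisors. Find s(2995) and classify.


Proper divisors: 1, 5, 599
Sum = 1 + 5 + 599 = 605
605 < 2995 → deficient

s(2995) = 605 (deficient)


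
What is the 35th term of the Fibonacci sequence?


Sequence: 1, 1, 2, 3, 5, 8, 13, 21, 34, 55, 89, 144, 233, 377, 610, 987, 1597, 2584, 4181, 6765, 10946, 17711, 28657, 46368, 75025, 121393, 196418, 317811, 514229, 832040, 1346269, 2178309, 3524578, 5702887, 9227465
F(35) = 9227465


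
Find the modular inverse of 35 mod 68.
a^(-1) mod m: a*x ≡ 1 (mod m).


Use the extended Euclidean algorithm on (68, 35); each row r = 68*s + 35*t:
r=68, s=1, t=0
r=35, s=0, t=1
q=1: r=33, s=1, t=-1   [68*(1) + 35*(-1) = 33]
q=1: r=2, s=-1, t=2   [68*(-1) + 35*(2) = 2]
q=16: r=1, s=17, t=-33   [68*(17) + 35*(-33) = 1]
q=2: r=0, s=-35, t=68   [68*(-35) + 35*(68) = 0]
GCD = 1 with t = -33, so 35*(-33) ≡ 1 (mod 68)
Inverse = -33 mod 68 = 35
Check: 35 * 35 = 1225 ≡ 1 (mod 68)

35^(-1) ≡ 35 (mod 68)


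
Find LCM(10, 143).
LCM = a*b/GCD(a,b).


GCD(10, 143) = 1
LCM = 10*143/1 = 1430/1 = 1430

LCM = 1430


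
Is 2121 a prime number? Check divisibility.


2121 / 3 = 707 (exact division)
2121 is NOT prime.

No, 2121 is not prime


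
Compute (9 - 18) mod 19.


9 - 18 = -9
-9 mod 19 = 10


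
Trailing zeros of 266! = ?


floor(266/5) = 53
floor(266/25) = 10
floor(266/125) = 2
Total = 65

65 trailing zeros


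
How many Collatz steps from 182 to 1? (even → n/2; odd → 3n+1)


182 → 91 → 274 → 137 → 412 → 206 → 103 → 310 → 155 → 466 → 233 → 700 → 350 → 175 → 526 → 263 → 790 → 395 → 1186 → 593 → 1780 → 890 → 445 → 1336 → 668 → 334 → 167 → 502 → 251 → 754 → 377 → 1132 → 566 → 283 → 850 → 425 → 1276 → 638 → 319 → 958 → 479 → 1438 → 719 → 2158 → 1079 → 3238 → 1619 → 4858 → 2429 → 7288 → 3644 → 1822 → 911 → 2734 → 1367 → 4102 → 2051 → 6154 → 3077 → 9232 → 4616 → 2308 → 1154 → 577 → 1732 → 866 → 433 → 1300 → 650 → 325 → 976 → 488 → 244 → 122 → 61 → 184 → 92 → 46 → 23 → 70 → 35 → 106 → 53 → 160 → 80 → 40 → 20 → 10 → 5 → 16 → 8 → 4 → 2 → 1
Total steps = 93

93 steps


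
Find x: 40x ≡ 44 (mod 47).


GCD(40, 47) = 1, unique solution
a^(-1) mod 47 = 20
x = 20 * 44 mod 47 = 34

x ≡ 34 (mod 47)


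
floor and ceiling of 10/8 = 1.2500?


10/8 = 1.2500
floor = 1
ceil = 2

floor = 1, ceil = 2


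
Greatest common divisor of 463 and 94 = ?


463 = 4 * 94 + 87
94 = 1 * 87 + 7
87 = 12 * 7 + 3
7 = 2 * 3 + 1
3 = 3 * 1 + 0
GCD = 1


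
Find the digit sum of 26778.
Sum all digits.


2 + 6 + 7 + 7 + 8 = 30


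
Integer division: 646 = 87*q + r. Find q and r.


646 = 87 * 7 + 37
Check: 609 + 37 = 646

q = 7, r = 37


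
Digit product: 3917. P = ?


3 × 9 × 1 × 7 = 189


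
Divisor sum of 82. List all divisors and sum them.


Divisors of 82: 1, 2, 41, 82
Sum = 1 + 2 + 41 + 82 = 126

σ(82) = 126


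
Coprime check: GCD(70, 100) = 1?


Euclidean algorithm:
100 = 1 * 70 + 30
70 = 2 * 30 + 10
30 = 3 * 10 + 0
GCD(70, 100) = 10

No, not coprime (GCD = 10)


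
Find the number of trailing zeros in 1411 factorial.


floor(1411/5) = 282
floor(1411/25) = 56
floor(1411/125) = 11
floor(1411/625) = 2
Total = 351

351 trailing zeros


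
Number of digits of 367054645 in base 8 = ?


367054645 in base 8 = 2570147465
Number of digits = 10

10 digits (base 8)


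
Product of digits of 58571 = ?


5 × 8 × 5 × 7 × 1 = 1400


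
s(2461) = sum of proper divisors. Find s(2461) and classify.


Proper divisors: 1, 23, 107
Sum = 1 + 23 + 107 = 131
131 < 2461 → deficient

s(2461) = 131 (deficient)


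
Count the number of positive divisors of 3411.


3411 = 3^2 × 379^1
d(3411) = (2+1) × (1+1) = 6

6 divisors


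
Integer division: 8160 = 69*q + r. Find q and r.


8160 = 69 * 118 + 18
Check: 8142 + 18 = 8160

q = 118, r = 18


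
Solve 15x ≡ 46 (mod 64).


GCD(15, 64) = 1, unique solution
a^(-1) mod 64 = 47
x = 47 * 46 mod 64 = 50

x ≡ 50 (mod 64)


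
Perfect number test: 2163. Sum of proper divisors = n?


Proper divisors of 2163: 1, 3, 7, 21, 103, 309, 721
Sum = 1 + 3 + 7 + 21 + 103 + 309 + 721 = 1165

No, 2163 is not perfect (1165 ≠ 2163)


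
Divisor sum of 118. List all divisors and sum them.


Divisors of 118: 1, 2, 59, 118
Sum = 1 + 2 + 59 + 118 = 180

σ(118) = 180


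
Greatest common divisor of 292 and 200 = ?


292 = 1 * 200 + 92
200 = 2 * 92 + 16
92 = 5 * 16 + 12
16 = 1 * 12 + 4
12 = 3 * 4 + 0
GCD = 4


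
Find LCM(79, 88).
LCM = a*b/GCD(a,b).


GCD(79, 88) = 1
LCM = 79*88/1 = 6952/1 = 6952

LCM = 6952


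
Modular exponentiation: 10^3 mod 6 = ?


10^1 mod 6 = 4
10^2 mod 6 = 4
10^3 mod 6 = 4


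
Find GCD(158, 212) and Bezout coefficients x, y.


Tabular extended Euclidean (each row: r = 158*s + 212*t):
r=158, s=1, t=0
r=212, s=0, t=1
q=0: r=158, s=1, t=0   [158*(1) + 212*(0) = 158]
q=1: r=54, s=-1, t=1   [158*(-1) + 212*(1) = 54]
q=2: r=50, s=3, t=-2   [158*(3) + 212*(-2) = 50]
q=1: r=4, s=-4, t=3   [158*(-4) + 212*(3) = 4]
q=12: r=2, s=51, t=-38   [158*(51) + 212*(-38) = 2]
q=2: r=0, s=-106, t=79   [158*(-106) + 212*(79) = 0]
GCD = 2; from the row with r=2: x=51, y=-38
Check: 158*(51) + 212*(-38) = 8058 - 8056 = 2

GCD = 2, x = 51, y = -38


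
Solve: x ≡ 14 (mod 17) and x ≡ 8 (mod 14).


M = 17*14 = 238
M1 = M/17 = 14, M2 = M/14 = 17
M1^(-1) mod 17 = 11, M2^(-1) mod 14 = 5
x = 14*14*11 + 8*17*5 = 2836
2836 mod 238 = 218
Check: 218 mod 17 = 14 ✓, 218 mod 14 = 8 ✓

x ≡ 218 (mod 238)


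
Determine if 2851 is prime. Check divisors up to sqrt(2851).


Check divisors up to sqrt(2851) = 53.3948
No divisors found.
2851 is prime.

Yes, 2851 is prime


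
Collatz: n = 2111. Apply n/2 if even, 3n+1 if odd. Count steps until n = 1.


2111 → 6334 → 3167 → 9502 → 4751 → 14254 → 7127 → 21382 → 10691 → 32074 → 16037 → 48112 → 24056 → 12028 → 6014 → 3007 → 9022 → 4511 → 13534 → 6767 → 20302 → 10151 → 30454 → 15227 → 45682 → 22841 → 68524 → 34262 → 17131 → 51394 → 25697 → 77092 → 38546 → 19273 → 57820 → 28910 → 14455 → 43366 → 21683 → 65050 → 32525 → 97576 → 48788 → 24394 → 12197 → 36592 → 18296 → 9148 → 4574 → 2287 → 6862 → 3431 → 10294 → 5147 → 15442 → 7721 → 23164 → 11582 → 5791 → 17374 → 8687 → 26062 → 13031 → 39094 → 19547 → 58642 → 29321 → 87964 → 43982 → 21991 → 65974 → 32987 → 98962 → 49481 → 148444 → 74222 → 37111 → 111334 → 55667 → 167002 → 83501 → 250504 → 125252 → 62626 → 31313 → 93940 → 46970 → 23485 → 70456 → 35228 → 17614 → 8807 → 26422 → 13211 → 39634 → 19817 → 59452 → 29726 → 14863 → 44590 → 22295 → 66886 → 33443 → 100330 → 50165 → 150496 → 75248 → 37624 → 18812 → 9406 → 4703 → 14110 → 7055 → 21166 → 10583 → 31750 → 15875 → 47626 → 23813 → 71440 → 35720 → 17860 → 8930 → 4465 → 13396 → 6698 → 3349 → 10048 → 5024 → 2512 → 1256 → 628 → 314 → 157 → 472 → 236 → 118 → 59 → 178 → 89 → 268 → 134 → 67 → 202 → 101 → 304 → 152 → 76 → 38 → 19 → 58 → 29 → 88 → 44 → 22 → 11 → 34 → 17 → 52 → 26 → 13 → 40 → 20 → 10 → 5 → 16 → 8 → 4 → 2 → 1
Total steps = 169

169 steps


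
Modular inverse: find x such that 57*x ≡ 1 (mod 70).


Use the extended Euclidean algorithm on (70, 57); each row r = 70*s + 57*t:
r=70, s=1, t=0
r=57, s=0, t=1
q=1: r=13, s=1, t=-1   [70*(1) + 57*(-1) = 13]
q=4: r=5, s=-4, t=5   [70*(-4) + 57*(5) = 5]
q=2: r=3, s=9, t=-11   [70*(9) + 57*(-11) = 3]
q=1: r=2, s=-13, t=16   [70*(-13) + 57*(16) = 2]
q=1: r=1, s=22, t=-27   [70*(22) + 57*(-27) = 1]
q=2: r=0, s=-57, t=70   [70*(-57) + 57*(70) = 0]
GCD = 1 with t = -27, so 57*(-27) ≡ 1 (mod 70)
Inverse = -27 mod 70 = 43
Check: 57 * 43 = 2451 ≡ 1 (mod 70)

57^(-1) ≡ 43 (mod 70)


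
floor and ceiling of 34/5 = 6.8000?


34/5 = 6.8000
floor = 6
ceil = 7

floor = 6, ceil = 7


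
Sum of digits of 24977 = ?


2 + 4 + 9 + 7 + 7 = 29


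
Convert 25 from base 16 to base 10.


25 (base 16) = 37 (decimal)
37 (decimal) = 37 (base 10)


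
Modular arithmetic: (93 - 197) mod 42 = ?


93 - 197 = -104
-104 mod 42 = 22


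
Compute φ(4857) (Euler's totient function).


4857 = 3 × 1619
Prime factors: 3, 1619
φ(4857) = 4857 × (1-1/3) × (1-1/1619)
= 4857 × 2/3 × 1618/1619 = 3236

φ(4857) = 3236


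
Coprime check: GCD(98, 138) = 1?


Euclidean algorithm:
138 = 1 * 98 + 40
98 = 2 * 40 + 18
40 = 2 * 18 + 4
18 = 4 * 4 + 2
4 = 2 * 2 + 0
GCD(98, 138) = 2

No, not coprime (GCD = 2)


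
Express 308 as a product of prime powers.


308 / 2 = 154
154 / 2 = 77
77 / 7 = 11
11 / 11 = 1
308 = 2^2 × 7 × 11


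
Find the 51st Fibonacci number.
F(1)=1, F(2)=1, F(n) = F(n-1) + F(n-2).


Sequence: 1, 1, 2, 3, 5, 8, 13, 21, 34, 55, 89, 144, 233, 377, 610, 987, 1597, 2584, 4181, 6765, 10946, 17711, 28657, 46368, 75025, 121393, 196418, 317811, 514229, 832040, 1346269, 2178309, 3524578, 5702887, 9227465, 14930352, 24157817, 39088169, 63245986, 102334155, 165580141, 267914296, 433494437, 701408733, 1134903170, 1836311903, 2971215073, 4807526976, 7778742049, 12586269025, 20365011074
F(51) = 20365011074


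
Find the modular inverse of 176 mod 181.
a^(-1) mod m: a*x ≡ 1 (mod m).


Use the extended Euclidean algorithm on (181, 176); each row r = 181*s + 176*t:
r=181, s=1, t=0
r=176, s=0, t=1
q=1: r=5, s=1, t=-1   [181*(1) + 176*(-1) = 5]
q=35: r=1, s=-35, t=36   [181*(-35) + 176*(36) = 1]
q=5: r=0, s=176, t=-181   [181*(176) + 176*(-181) = 0]
GCD = 1 with t = 36, so 176*(36) ≡ 1 (mod 181)
Inverse = 36 mod 181 = 36
Check: 176 * 36 = 6336 ≡ 1 (mod 181)

176^(-1) ≡ 36 (mod 181)


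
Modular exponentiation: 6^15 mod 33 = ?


6^1 mod 33 = 6
6^2 mod 33 = 3
6^3 mod 33 = 18
6^4 mod 33 = 9
6^5 mod 33 = 21
6^6 mod 33 = 27
6^7 mod 33 = 30
6^8 mod 33 = 15
6^9 mod 33 = 24
6^10 mod 33 = 12
6^11 mod 33 = 6
6^12 mod 33 = 3
6^13 mod 33 = 18
6^14 mod 33 = 9
6^15 mod 33 = 21


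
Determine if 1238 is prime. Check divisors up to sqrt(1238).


1238 / 2 = 619 (exact division)
1238 is NOT prime.

No, 1238 is not prime


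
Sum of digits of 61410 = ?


6 + 1 + 4 + 1 + 0 = 12


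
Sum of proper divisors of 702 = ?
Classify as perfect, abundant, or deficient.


Proper divisors: 1, 2, 3, 6, 9, 13, 18, 26, 27, 39, 54, 78, 117, 234, 351
Sum = 1 + 2 + 3 + 6 + 9 + 13 + 18 + 26 + 27 + 39 + 54 + 78 + 117 + 234 + 351 = 978
978 > 702 → abundant

s(702) = 978 (abundant)


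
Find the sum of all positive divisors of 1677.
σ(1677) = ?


Divisors of 1677: 1, 3, 13, 39, 43, 129, 559, 1677
Sum = 1 + 3 + 13 + 39 + 43 + 129 + 559 + 1677 = 2464

σ(1677) = 2464


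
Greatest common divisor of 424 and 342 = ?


424 = 1 * 342 + 82
342 = 4 * 82 + 14
82 = 5 * 14 + 12
14 = 1 * 12 + 2
12 = 6 * 2 + 0
GCD = 2


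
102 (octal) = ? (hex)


102 (base 8) = 66 (decimal)
66 (decimal) = 42 (base 16)


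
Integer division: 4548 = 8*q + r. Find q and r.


4548 = 8 * 568 + 4
Check: 4544 + 4 = 4548

q = 568, r = 4


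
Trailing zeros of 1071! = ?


floor(1071/5) = 214
floor(1071/25) = 42
floor(1071/125) = 8
floor(1071/625) = 1
Total = 265

265 trailing zeros


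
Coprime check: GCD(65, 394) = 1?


Euclidean algorithm:
394 = 6 * 65 + 4
65 = 16 * 4 + 1
4 = 4 * 1 + 0
GCD(65, 394) = 1

Yes, coprime (GCD = 1)


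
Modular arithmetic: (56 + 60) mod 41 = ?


56 + 60 = 116
116 mod 41 = 34


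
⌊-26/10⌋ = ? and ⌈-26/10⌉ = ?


-26/10 = -2.6000
floor = -3
ceil = -2

floor = -3, ceil = -2


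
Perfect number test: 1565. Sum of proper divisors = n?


Proper divisors of 1565: 1, 5, 313
Sum = 1 + 5 + 313 = 319

No, 1565 is not perfect (319 ≠ 1565)


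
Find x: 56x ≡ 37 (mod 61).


GCD(56, 61) = 1, unique solution
a^(-1) mod 61 = 12
x = 12 * 37 mod 61 = 17

x ≡ 17 (mod 61)


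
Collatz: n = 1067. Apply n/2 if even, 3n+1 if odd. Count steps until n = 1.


1067 → 3202 → 1601 → 4804 → 2402 → 1201 → 3604 → 1802 → 901 → 2704 → 1352 → 676 → 338 → 169 → 508 → 254 → 127 → 382 → 191 → 574 → 287 → 862 → 431 → 1294 → 647 → 1942 → 971 → 2914 → 1457 → 4372 → 2186 → 1093 → 3280 → 1640 → 820 → 410 → 205 → 616 → 308 → 154 → 77 → 232 → 116 → 58 → 29 → 88 → 44 → 22 → 11 → 34 → 17 → 52 → 26 → 13 → 40 → 20 → 10 → 5 → 16 → 8 → 4 → 2 → 1
Total steps = 62

62 steps


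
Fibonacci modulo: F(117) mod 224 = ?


F(k) mod 224 for k=1..117:
1, 1, 2, 3, 5, 8, 13, 21, 34, 55, 89, 144, 9, 153, 162, 91, 29, 120, 149, 45, 194, 15, 209, 0, 209, 209, 194, 179, 149, 104, 29, 133, 162, 71, 9, 80, 89, 169, 34, 203, 13, 216, 5, 221, 2, 223, 1, 0, 1, 1, 2, 3, 5, 8, 13, 21, 34, 55, 89, 144, 9, 153, 162, 91, 29, 120, 149, 45, 194, 15, 209, 0, 209, 209, 194, 179, 149, 104, 29, 133, 162, 71, 9, 80, 89, 169, 34, 203, 13, 216, 5, 221, 2, 223, 1, 0, 1, 1, 2, 3, 5, 8, 13, 21, 34, 55, 89, 144, 9, 153, 162, 91, 29, 120, 149, 45, 194
F(117) mod 224 = 194


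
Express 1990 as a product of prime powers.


1990 / 2 = 995
995 / 5 = 199
199 / 199 = 1
1990 = 2 × 5 × 199


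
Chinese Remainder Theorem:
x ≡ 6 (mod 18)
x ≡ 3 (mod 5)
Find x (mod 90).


M = 18*5 = 90
M1 = M/18 = 5, M2 = M/5 = 18
M1^(-1) mod 18 = 11, M2^(-1) mod 5 = 2
x = 6*5*11 + 3*18*2 = 438
438 mod 90 = 78
Check: 78 mod 18 = 6 ✓, 78 mod 5 = 3 ✓

x ≡ 78 (mod 90)


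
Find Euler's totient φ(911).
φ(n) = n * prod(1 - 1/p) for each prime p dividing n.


911 = 911
Prime factors: 911
φ(911) = 911 × (1-1/911)
= 911 × 910/911 = 910

φ(911) = 910


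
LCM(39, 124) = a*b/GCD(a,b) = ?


GCD(39, 124) = 1
LCM = 39*124/1 = 4836/1 = 4836

LCM = 4836


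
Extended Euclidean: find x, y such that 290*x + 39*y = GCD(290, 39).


Tabular extended Euclidean (each row: r = 290*s + 39*t):
r=290, s=1, t=0
r=39, s=0, t=1
q=7: r=17, s=1, t=-7   [290*(1) + 39*(-7) = 17]
q=2: r=5, s=-2, t=15   [290*(-2) + 39*(15) = 5]
q=3: r=2, s=7, t=-52   [290*(7) + 39*(-52) = 2]
q=2: r=1, s=-16, t=119   [290*(-16) + 39*(119) = 1]
q=2: r=0, s=39, t=-290   [290*(39) + 39*(-290) = 0]
GCD = 1; from the row with r=1: x=-16, y=119
Check: 290*(-16) + 39*(119) = -4640 + 4641 = 1

GCD = 1, x = -16, y = 119


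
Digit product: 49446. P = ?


4 × 9 × 4 × 4 × 6 = 3456


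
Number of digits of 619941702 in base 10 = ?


619941702 has 9 digits in base 10
floor(log10(619941702)) + 1 = floor(8.7924) + 1 = 9

9 digits (base 10)


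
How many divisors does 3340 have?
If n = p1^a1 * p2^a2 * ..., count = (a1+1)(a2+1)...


3340 = 2^2 × 5^1 × 167^1
d(3340) = (2+1) × (1+1) × (1+1) = 12

12 divisors


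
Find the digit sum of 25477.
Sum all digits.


2 + 5 + 4 + 7 + 7 = 25


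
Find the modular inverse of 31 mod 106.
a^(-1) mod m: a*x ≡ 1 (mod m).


Use the extended Euclidean algorithm on (106, 31); each row r = 106*s + 31*t:
r=106, s=1, t=0
r=31, s=0, t=1
q=3: r=13, s=1, t=-3   [106*(1) + 31*(-3) = 13]
q=2: r=5, s=-2, t=7   [106*(-2) + 31*(7) = 5]
q=2: r=3, s=5, t=-17   [106*(5) + 31*(-17) = 3]
q=1: r=2, s=-7, t=24   [106*(-7) + 31*(24) = 2]
q=1: r=1, s=12, t=-41   [106*(12) + 31*(-41) = 1]
q=2: r=0, s=-31, t=106   [106*(-31) + 31*(106) = 0]
GCD = 1 with t = -41, so 31*(-41) ≡ 1 (mod 106)
Inverse = -41 mod 106 = 65
Check: 31 * 65 = 2015 ≡ 1 (mod 106)

31^(-1) ≡ 65 (mod 106)


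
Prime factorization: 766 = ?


766 / 2 = 383
383 / 383 = 1
766 = 2 × 383


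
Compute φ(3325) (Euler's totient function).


3325 = 5^2 × 7 × 19
Prime factors: 5, 7, 19
φ(3325) = 3325 × (1-1/5) × (1-1/7) × (1-1/19)
= 3325 × 4/5 × 6/7 × 18/19 = 2160

φ(3325) = 2160


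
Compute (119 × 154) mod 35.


119 × 154 = 18326
18326 mod 35 = 21


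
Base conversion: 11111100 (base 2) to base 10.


11111100 (base 2) = 252 (decimal)
252 (decimal) = 252 (base 10)


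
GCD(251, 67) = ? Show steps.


251 = 3 * 67 + 50
67 = 1 * 50 + 17
50 = 2 * 17 + 16
17 = 1 * 16 + 1
16 = 16 * 1 + 0
GCD = 1


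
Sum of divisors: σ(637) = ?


Divisors of 637: 1, 7, 13, 49, 91, 637
Sum = 1 + 7 + 13 + 49 + 91 + 637 = 798

σ(637) = 798


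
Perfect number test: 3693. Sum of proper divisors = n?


Proper divisors of 3693: 1, 3, 1231
Sum = 1 + 3 + 1231 = 1235

No, 3693 is not perfect (1235 ≠ 3693)


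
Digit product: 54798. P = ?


5 × 4 × 7 × 9 × 8 = 10080


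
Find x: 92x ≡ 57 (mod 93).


GCD(92, 93) = 1, unique solution
a^(-1) mod 93 = 92
x = 92 * 57 mod 93 = 36

x ≡ 36 (mod 93)


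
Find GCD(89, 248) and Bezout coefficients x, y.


Tabular extended Euclidean (each row: r = 89*s + 248*t):
r=89, s=1, t=0
r=248, s=0, t=1
q=0: r=89, s=1, t=0   [89*(1) + 248*(0) = 89]
q=2: r=70, s=-2, t=1   [89*(-2) + 248*(1) = 70]
q=1: r=19, s=3, t=-1   [89*(3) + 248*(-1) = 19]
q=3: r=13, s=-11, t=4   [89*(-11) + 248*(4) = 13]
q=1: r=6, s=14, t=-5   [89*(14) + 248*(-5) = 6]
q=2: r=1, s=-39, t=14   [89*(-39) + 248*(14) = 1]
q=6: r=0, s=248, t=-89   [89*(248) + 248*(-89) = 0]
GCD = 1; from the row with r=1: x=-39, y=14
Check: 89*(-39) + 248*(14) = -3471 + 3472 = 1

GCD = 1, x = -39, y = 14


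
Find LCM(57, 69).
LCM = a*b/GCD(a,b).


GCD(57, 69) = 3
LCM = 57*69/3 = 3933/3 = 1311

LCM = 1311


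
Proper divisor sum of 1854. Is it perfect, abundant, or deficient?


Proper divisors: 1, 2, 3, 6, 9, 18, 103, 206, 309, 618, 927
Sum = 1 + 2 + 3 + 6 + 9 + 18 + 103 + 206 + 309 + 618 + 927 = 2202
2202 > 1854 → abundant

s(1854) = 2202 (abundant)


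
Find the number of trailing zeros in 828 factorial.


floor(828/5) = 165
floor(828/25) = 33
floor(828/125) = 6
floor(828/625) = 1
Total = 205

205 trailing zeros


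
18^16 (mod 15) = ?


18^1 mod 15 = 3
18^2 mod 15 = 9
18^3 mod 15 = 12
18^4 mod 15 = 6
18^5 mod 15 = 3
18^6 mod 15 = 9
18^7 mod 15 = 12
18^8 mod 15 = 6
18^9 mod 15 = 3
18^10 mod 15 = 9
18^11 mod 15 = 12
18^12 mod 15 = 6
18^13 mod 15 = 3
18^14 mod 15 = 9
18^15 mod 15 = 12
18^16 mod 15 = 6


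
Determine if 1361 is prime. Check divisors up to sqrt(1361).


Check divisors up to sqrt(1361) = 36.8917
No divisors found.
1361 is prime.

Yes, 1361 is prime


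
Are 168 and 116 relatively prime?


Euclidean algorithm:
168 = 1 * 116 + 52
116 = 2 * 52 + 12
52 = 4 * 12 + 4
12 = 3 * 4 + 0
GCD(168, 116) = 4

No, not coprime (GCD = 4)


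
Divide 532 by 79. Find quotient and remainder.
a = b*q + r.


532 = 79 * 6 + 58
Check: 474 + 58 = 532

q = 6, r = 58


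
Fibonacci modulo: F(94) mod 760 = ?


F(k) mod 760 for k=1..94:
1, 1, 2, 3, 5, 8, 13, 21, 34, 55, 89, 144, 233, 377, 610, 227, 77, 304, 381, 685, 306, 231, 537, 8, 545, 553, 338, 131, 469, 600, 309, 149, 458, 607, 305, 152, 457, 609, 306, 155, 461, 616, 317, 173, 490, 663, 393, 296, 689, 225, 154, 379, 533, 152, 685, 77, 2, 79, 81, 160, 241, 401, 642, 283, 165, 448, 613, 301, 154, 455, 609, 304, 153, 457, 610, 307, 157, 464, 621, 325, 186, 511, 697, 448, 385, 73, 458, 531, 229, 0, 229, 229, 458, 687
F(94) mod 760 = 687


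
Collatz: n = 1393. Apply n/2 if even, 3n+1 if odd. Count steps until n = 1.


1393 → 4180 → 2090 → 1045 → 3136 → 1568 → 784 → 392 → 196 → 98 → 49 → 148 → 74 → 37 → 112 → 56 → 28 → 14 → 7 → 22 → 11 → 34 → 17 → 52 → 26 → 13 → 40 → 20 → 10 → 5 → 16 → 8 → 4 → 2 → 1
Total steps = 34

34 steps


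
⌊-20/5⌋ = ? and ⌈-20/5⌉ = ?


-20/5 = -4.0000
floor = -4
ceil = -4

floor = -4, ceil = -4


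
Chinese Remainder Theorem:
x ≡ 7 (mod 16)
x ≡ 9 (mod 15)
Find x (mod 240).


M = 16*15 = 240
M1 = M/16 = 15, M2 = M/15 = 16
M1^(-1) mod 16 = 15, M2^(-1) mod 15 = 1
x = 7*15*15 + 9*16*1 = 1719
1719 mod 240 = 39
Check: 39 mod 16 = 7 ✓, 39 mod 15 = 9 ✓

x ≡ 39 (mod 240)


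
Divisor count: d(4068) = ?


4068 = 2^2 × 3^2 × 113^1
d(4068) = (2+1) × (2+1) × (1+1) = 18

18 divisors


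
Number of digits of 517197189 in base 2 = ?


517197189 in base 2 = 11110110100111100110110000101
Number of digits = 29

29 digits (base 2)


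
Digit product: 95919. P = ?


9 × 5 × 9 × 1 × 9 = 3645


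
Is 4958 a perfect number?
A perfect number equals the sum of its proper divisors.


Proper divisors of 4958: 1, 2, 37, 67, 74, 134, 2479
Sum = 1 + 2 + 37 + 67 + 74 + 134 + 2479 = 2794

No, 4958 is not perfect (2794 ≠ 4958)


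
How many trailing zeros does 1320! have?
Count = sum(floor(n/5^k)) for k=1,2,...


floor(1320/5) = 264
floor(1320/25) = 52
floor(1320/125) = 10
floor(1320/625) = 2
Total = 328

328 trailing zeros


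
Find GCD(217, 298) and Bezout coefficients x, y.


Tabular extended Euclidean (each row: r = 217*s + 298*t):
r=217, s=1, t=0
r=298, s=0, t=1
q=0: r=217, s=1, t=0   [217*(1) + 298*(0) = 217]
q=1: r=81, s=-1, t=1   [217*(-1) + 298*(1) = 81]
q=2: r=55, s=3, t=-2   [217*(3) + 298*(-2) = 55]
q=1: r=26, s=-4, t=3   [217*(-4) + 298*(3) = 26]
q=2: r=3, s=11, t=-8   [217*(11) + 298*(-8) = 3]
q=8: r=2, s=-92, t=67   [217*(-92) + 298*(67) = 2]
q=1: r=1, s=103, t=-75   [217*(103) + 298*(-75) = 1]
q=2: r=0, s=-298, t=217   [217*(-298) + 298*(217) = 0]
GCD = 1; from the row with r=1: x=103, y=-75
Check: 217*(103) + 298*(-75) = 22351 - 22350 = 1

GCD = 1, x = 103, y = -75


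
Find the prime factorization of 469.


469 / 7 = 67
67 / 67 = 1
469 = 7 × 67


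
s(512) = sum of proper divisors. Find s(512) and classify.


Proper divisors: 1, 2, 4, 8, 16, 32, 64, 128, 256
Sum = 1 + 2 + 4 + 8 + 16 + 32 + 64 + 128 + 256 = 511
511 < 512 → deficient

s(512) = 511 (deficient)


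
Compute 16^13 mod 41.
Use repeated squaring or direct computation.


16^1 mod 41 = 16
16^2 mod 41 = 10
16^3 mod 41 = 37
16^4 mod 41 = 18
16^5 mod 41 = 1
16^6 mod 41 = 16
16^7 mod 41 = 10
16^8 mod 41 = 37
16^9 mod 41 = 18
16^10 mod 41 = 1
16^11 mod 41 = 16
16^12 mod 41 = 10
16^13 mod 41 = 37


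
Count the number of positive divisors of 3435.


3435 = 3^1 × 5^1 × 229^1
d(3435) = (1+1) × (1+1) × (1+1) = 8

8 divisors


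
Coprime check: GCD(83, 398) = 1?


Euclidean algorithm:
398 = 4 * 83 + 66
83 = 1 * 66 + 17
66 = 3 * 17 + 15
17 = 1 * 15 + 2
15 = 7 * 2 + 1
2 = 2 * 1 + 0
GCD(83, 398) = 1

Yes, coprime (GCD = 1)


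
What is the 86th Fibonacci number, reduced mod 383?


F(k) mod 383 for k=1..86:
1, 1, 2, 3, 5, 8, 13, 21, 34, 55, 89, 144, 233, 377, 227, 221, 65, 286, 351, 254, 222, 93, 315, 25, 340, 365, 322, 304, 243, 164, 24, 188, 212, 17, 229, 246, 92, 338, 47, 2, 49, 51, 100, 151, 251, 19, 270, 289, 176, 82, 258, 340, 215, 172, 4, 176, 180, 356, 153, 126, 279, 22, 301, 323, 241, 181, 39, 220, 259, 96, 355, 68, 40, 108, 148, 256, 21, 277, 298, 192, 107, 299, 23, 322, 345, 284
F(86) mod 383 = 284


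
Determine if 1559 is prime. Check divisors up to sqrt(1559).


Check divisors up to sqrt(1559) = 39.4842
No divisors found.
1559 is prime.

Yes, 1559 is prime


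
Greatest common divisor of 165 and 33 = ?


165 = 5 * 33 + 0
GCD = 33


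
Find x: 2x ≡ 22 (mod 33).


GCD(2, 33) = 1, unique solution
a^(-1) mod 33 = 17
x = 17 * 22 mod 33 = 11

x ≡ 11 (mod 33)


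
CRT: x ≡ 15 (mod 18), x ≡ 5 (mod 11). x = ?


M = 18*11 = 198
M1 = M/18 = 11, M2 = M/11 = 18
M1^(-1) mod 18 = 5, M2^(-1) mod 11 = 8
x = 15*11*5 + 5*18*8 = 1545
1545 mod 198 = 159
Check: 159 mod 18 = 15 ✓, 159 mod 11 = 5 ✓

x ≡ 159 (mod 198)


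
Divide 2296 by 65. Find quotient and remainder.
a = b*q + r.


2296 = 65 * 35 + 21
Check: 2275 + 21 = 2296

q = 35, r = 21


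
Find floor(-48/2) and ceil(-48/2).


-48/2 = -24.0000
floor = -24
ceil = -24

floor = -24, ceil = -24


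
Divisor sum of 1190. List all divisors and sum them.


Divisors of 1190: 1, 2, 5, 7, 10, 14, 17, 34, 35, 70, 85, 119, 170, 238, 595, 1190
Sum = 1 + 2 + 5 + 7 + 10 + 14 + 17 + 34 + 35 + 70 + 85 + 119 + 170 + 238 + 595 + 1190 = 2592

σ(1190) = 2592


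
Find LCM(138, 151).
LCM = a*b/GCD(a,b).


GCD(138, 151) = 1
LCM = 138*151/1 = 20838/1 = 20838

LCM = 20838


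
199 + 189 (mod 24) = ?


199 + 189 = 388
388 mod 24 = 4


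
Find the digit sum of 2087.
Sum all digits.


2 + 0 + 8 + 7 = 17


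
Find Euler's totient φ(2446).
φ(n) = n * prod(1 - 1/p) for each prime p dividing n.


2446 = 2 × 1223
Prime factors: 2, 1223
φ(2446) = 2446 × (1-1/2) × (1-1/1223)
= 2446 × 1/2 × 1222/1223 = 1222

φ(2446) = 1222


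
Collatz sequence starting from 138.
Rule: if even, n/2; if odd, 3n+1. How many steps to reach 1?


138 → 69 → 208 → 104 → 52 → 26 → 13 → 40 → 20 → 10 → 5 → 16 → 8 → 4 → 2 → 1
Total steps = 15

15 steps


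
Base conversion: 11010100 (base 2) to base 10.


11010100 (base 2) = 212 (decimal)
212 (decimal) = 212 (base 10)


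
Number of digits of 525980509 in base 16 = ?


525980509 in base 16 = 1F59D35D
Number of digits = 8

8 digits (base 16)


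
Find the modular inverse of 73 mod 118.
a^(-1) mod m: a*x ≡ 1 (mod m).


Use the extended Euclidean algorithm on (118, 73); each row r = 118*s + 73*t:
r=118, s=1, t=0
r=73, s=0, t=1
q=1: r=45, s=1, t=-1   [118*(1) + 73*(-1) = 45]
q=1: r=28, s=-1, t=2   [118*(-1) + 73*(2) = 28]
q=1: r=17, s=2, t=-3   [118*(2) + 73*(-3) = 17]
q=1: r=11, s=-3, t=5   [118*(-3) + 73*(5) = 11]
q=1: r=6, s=5, t=-8   [118*(5) + 73*(-8) = 6]
q=1: r=5, s=-8, t=13   [118*(-8) + 73*(13) = 5]
q=1: r=1, s=13, t=-21   [118*(13) + 73*(-21) = 1]
q=5: r=0, s=-73, t=118   [118*(-73) + 73*(118) = 0]
GCD = 1 with t = -21, so 73*(-21) ≡ 1 (mod 118)
Inverse = -21 mod 118 = 97
Check: 73 * 97 = 7081 ≡ 1 (mod 118)

73^(-1) ≡ 97 (mod 118)


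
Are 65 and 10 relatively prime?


Euclidean algorithm:
65 = 6 * 10 + 5
10 = 2 * 5 + 0
GCD(65, 10) = 5

No, not coprime (GCD = 5)


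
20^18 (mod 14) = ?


20^1 mod 14 = 6
20^2 mod 14 = 8
20^3 mod 14 = 6
20^4 mod 14 = 8
20^5 mod 14 = 6
20^6 mod 14 = 8
20^7 mod 14 = 6
20^8 mod 14 = 8
20^9 mod 14 = 6
20^10 mod 14 = 8
20^11 mod 14 = 6
20^12 mod 14 = 8
20^13 mod 14 = 6
20^14 mod 14 = 8
20^15 mod 14 = 6
20^16 mod 14 = 8
20^17 mod 14 = 6
20^18 mod 14 = 8


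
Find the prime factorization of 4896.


4896 / 2 = 2448
2448 / 2 = 1224
1224 / 2 = 612
612 / 2 = 306
306 / 2 = 153
153 / 3 = 51
51 / 3 = 17
17 / 17 = 1
4896 = 2^5 × 3^2 × 17


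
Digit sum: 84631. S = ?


8 + 4 + 6 + 3 + 1 = 22


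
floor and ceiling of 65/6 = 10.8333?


65/6 = 10.8333
floor = 10
ceil = 11

floor = 10, ceil = 11


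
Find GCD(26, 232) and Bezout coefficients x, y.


Tabular extended Euclidean (each row: r = 26*s + 232*t):
r=26, s=1, t=0
r=232, s=0, t=1
q=0: r=26, s=1, t=0   [26*(1) + 232*(0) = 26]
q=8: r=24, s=-8, t=1   [26*(-8) + 232*(1) = 24]
q=1: r=2, s=9, t=-1   [26*(9) + 232*(-1) = 2]
q=12: r=0, s=-116, t=13   [26*(-116) + 232*(13) = 0]
GCD = 2; from the row with r=2: x=9, y=-1
Check: 26*(9) + 232*(-1) = 234 - 232 = 2

GCD = 2, x = 9, y = -1


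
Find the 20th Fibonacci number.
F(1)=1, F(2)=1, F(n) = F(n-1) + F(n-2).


Sequence: 1, 1, 2, 3, 5, 8, 13, 21, 34, 55, 89, 144, 233, 377, 610, 987, 1597, 2584, 4181, 6765
F(20) = 6765


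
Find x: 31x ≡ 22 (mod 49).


GCD(31, 49) = 1, unique solution
a^(-1) mod 49 = 19
x = 19 * 22 mod 49 = 26

x ≡ 26 (mod 49)


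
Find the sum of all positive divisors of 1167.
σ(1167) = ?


Divisors of 1167: 1, 3, 389, 1167
Sum = 1 + 3 + 389 + 1167 = 1560

σ(1167) = 1560


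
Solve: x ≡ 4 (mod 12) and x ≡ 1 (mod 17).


M = 12*17 = 204
M1 = M/12 = 17, M2 = M/17 = 12
M1^(-1) mod 12 = 5, M2^(-1) mod 17 = 10
x = 4*17*5 + 1*12*10 = 460
460 mod 204 = 52
Check: 52 mod 12 = 4 ✓, 52 mod 17 = 1 ✓

x ≡ 52 (mod 204)


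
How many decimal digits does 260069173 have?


260069173 has 9 digits in base 10
floor(log10(260069173)) + 1 = floor(8.4151) + 1 = 9

9 digits (base 10)


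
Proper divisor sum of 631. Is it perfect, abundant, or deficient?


Proper divisors: 1
Sum = 1 = 1
1 < 631 → deficient

s(631) = 1 (deficient)


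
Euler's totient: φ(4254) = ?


4254 = 2 × 3 × 709
Prime factors: 2, 3, 709
φ(4254) = 4254 × (1-1/2) × (1-1/3) × (1-1/709)
= 4254 × 1/2 × 2/3 × 708/709 = 1416

φ(4254) = 1416


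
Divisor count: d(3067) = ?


3067 = 3067^1
d(3067) = (1+1) = 2

2 divisors


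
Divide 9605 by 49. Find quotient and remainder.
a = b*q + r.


9605 = 49 * 196 + 1
Check: 9604 + 1 = 9605

q = 196, r = 1


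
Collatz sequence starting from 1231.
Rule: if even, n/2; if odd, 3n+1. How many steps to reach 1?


1231 → 3694 → 1847 → 5542 → 2771 → 8314 → 4157 → 12472 → 6236 → 3118 → 1559 → 4678 → 2339 → 7018 → 3509 → 10528 → 5264 → 2632 → 1316 → 658 → 329 → 988 → 494 → 247 → 742 → 371 → 1114 → 557 → 1672 → 836 → 418 → 209 → 628 → 314 → 157 → 472 → 236 → 118 → 59 → 178 → 89 → 268 → 134 → 67 → 202 → 101 → 304 → 152 → 76 → 38 → 19 → 58 → 29 → 88 → 44 → 22 → 11 → 34 → 17 → 52 → 26 → 13 → 40 → 20 → 10 → 5 → 16 → 8 → 4 → 2 → 1
Total steps = 70

70 steps


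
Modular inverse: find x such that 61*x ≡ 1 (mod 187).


Use the extended Euclidean algorithm on (187, 61); each row r = 187*s + 61*t:
r=187, s=1, t=0
r=61, s=0, t=1
q=3: r=4, s=1, t=-3   [187*(1) + 61*(-3) = 4]
q=15: r=1, s=-15, t=46   [187*(-15) + 61*(46) = 1]
q=4: r=0, s=61, t=-187   [187*(61) + 61*(-187) = 0]
GCD = 1 with t = 46, so 61*(46) ≡ 1 (mod 187)
Inverse = 46 mod 187 = 46
Check: 61 * 46 = 2806 ≡ 1 (mod 187)

61^(-1) ≡ 46 (mod 187)


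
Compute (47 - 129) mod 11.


47 - 129 = -82
-82 mod 11 = 6


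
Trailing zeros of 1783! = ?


floor(1783/5) = 356
floor(1783/25) = 71
floor(1783/125) = 14
floor(1783/625) = 2
Total = 443

443 trailing zeros


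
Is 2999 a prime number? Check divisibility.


Check divisors up to sqrt(2999) = 54.7631
No divisors found.
2999 is prime.

Yes, 2999 is prime


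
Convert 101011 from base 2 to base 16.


101011 (base 2) = 43 (decimal)
43 (decimal) = 2B (base 16)


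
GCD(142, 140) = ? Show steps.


142 = 1 * 140 + 2
140 = 70 * 2 + 0
GCD = 2


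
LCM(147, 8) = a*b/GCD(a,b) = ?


GCD(147, 8) = 1
LCM = 147*8/1 = 1176/1 = 1176

LCM = 1176


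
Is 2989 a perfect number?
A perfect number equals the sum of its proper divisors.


Proper divisors of 2989: 1, 7, 49, 61, 427
Sum = 1 + 7 + 49 + 61 + 427 = 545

No, 2989 is not perfect (545 ≠ 2989)


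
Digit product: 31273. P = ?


3 × 1 × 2 × 7 × 3 = 126


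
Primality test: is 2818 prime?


2818 / 2 = 1409 (exact division)
2818 is NOT prime.

No, 2818 is not prime


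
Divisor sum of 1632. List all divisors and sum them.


Divisors of 1632: 1, 2, 3, 4, 6, 8, 12, 16, 17, 24, 32, 34, 48, 51, 68, 96, 102, 136, 204, 272, 408, 544, 816, 1632
Sum = 1 + 2 + 3 + 4 + 6 + 8 + 12 + 16 + 17 + 24 + 32 + 34 + 48 + 51 + 68 + 96 + 102 + 136 + 204 + 272 + 408 + 544 + 816 + 1632 = 4536

σ(1632) = 4536


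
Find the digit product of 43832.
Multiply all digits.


4 × 3 × 8 × 3 × 2 = 576


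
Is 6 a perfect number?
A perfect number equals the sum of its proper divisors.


Proper divisors of 6: 1, 2, 3
Sum = 1 + 2 + 3 = 6

Yes, 6 is perfect (6 = 6)


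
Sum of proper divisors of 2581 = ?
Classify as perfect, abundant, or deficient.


Proper divisors: 1, 29, 89
Sum = 1 + 29 + 89 = 119
119 < 2581 → deficient

s(2581) = 119 (deficient)


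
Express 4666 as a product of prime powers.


4666 / 2 = 2333
2333 / 2333 = 1
4666 = 2 × 2333


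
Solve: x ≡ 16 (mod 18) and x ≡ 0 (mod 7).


M = 18*7 = 126
M1 = M/18 = 7, M2 = M/7 = 18
M1^(-1) mod 18 = 13, M2^(-1) mod 7 = 2
x = 16*7*13 + 0*18*2 = 1456
1456 mod 126 = 70
Check: 70 mod 18 = 16 ✓, 70 mod 7 = 0 ✓

x ≡ 70 (mod 126)


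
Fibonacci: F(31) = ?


Sequence: 1, 1, 2, 3, 5, 8, 13, 21, 34, 55, 89, 144, 233, 377, 610, 987, 1597, 2584, 4181, 6765, 10946, 17711, 28657, 46368, 75025, 121393, 196418, 317811, 514229, 832040, 1346269
F(31) = 1346269


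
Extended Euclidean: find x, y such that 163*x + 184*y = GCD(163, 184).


Tabular extended Euclidean (each row: r = 163*s + 184*t):
r=163, s=1, t=0
r=184, s=0, t=1
q=0: r=163, s=1, t=0   [163*(1) + 184*(0) = 163]
q=1: r=21, s=-1, t=1   [163*(-1) + 184*(1) = 21]
q=7: r=16, s=8, t=-7   [163*(8) + 184*(-7) = 16]
q=1: r=5, s=-9, t=8   [163*(-9) + 184*(8) = 5]
q=3: r=1, s=35, t=-31   [163*(35) + 184*(-31) = 1]
q=5: r=0, s=-184, t=163   [163*(-184) + 184*(163) = 0]
GCD = 1; from the row with r=1: x=35, y=-31
Check: 163*(35) + 184*(-31) = 5705 - 5704 = 1

GCD = 1, x = 35, y = -31


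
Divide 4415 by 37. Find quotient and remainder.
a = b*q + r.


4415 = 37 * 119 + 12
Check: 4403 + 12 = 4415

q = 119, r = 12


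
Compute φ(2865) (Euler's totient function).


2865 = 3 × 5 × 191
Prime factors: 3, 5, 191
φ(2865) = 2865 × (1-1/3) × (1-1/5) × (1-1/191)
= 2865 × 2/3 × 4/5 × 190/191 = 1520

φ(2865) = 1520


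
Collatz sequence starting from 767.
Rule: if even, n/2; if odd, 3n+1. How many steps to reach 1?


767 → 2302 → 1151 → 3454 → 1727 → 5182 → 2591 → 7774 → 3887 → 11662 → 5831 → 17494 → 8747 → 26242 → 13121 → 39364 → 19682 → 9841 → 29524 → 14762 → 7381 → 22144 → 11072 → 5536 → 2768 → 1384 → 692 → 346 → 173 → 520 → 260 → 130 → 65 → 196 → 98 → 49 → 148 → 74 → 37 → 112 → 56 → 28 → 14 → 7 → 22 → 11 → 34 → 17 → 52 → 26 → 13 → 40 → 20 → 10 → 5 → 16 → 8 → 4 → 2 → 1
Total steps = 59

59 steps


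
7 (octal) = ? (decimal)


7 (base 8) = 7 (decimal)
7 (decimal) = 7 (base 10)


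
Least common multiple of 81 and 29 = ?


GCD(81, 29) = 1
LCM = 81*29/1 = 2349/1 = 2349

LCM = 2349


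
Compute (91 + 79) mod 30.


91 + 79 = 170
170 mod 30 = 20


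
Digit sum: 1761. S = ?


1 + 7 + 6 + 1 = 15


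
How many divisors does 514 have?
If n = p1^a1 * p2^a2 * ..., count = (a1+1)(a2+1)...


514 = 2^1 × 257^1
d(514) = (1+1) × (1+1) = 4

4 divisors


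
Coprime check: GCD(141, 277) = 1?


Euclidean algorithm:
277 = 1 * 141 + 136
141 = 1 * 136 + 5
136 = 27 * 5 + 1
5 = 5 * 1 + 0
GCD(141, 277) = 1

Yes, coprime (GCD = 1)


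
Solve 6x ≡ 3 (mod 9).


GCD(6, 9) = 3 divides 3
Divide: 2x ≡ 1 (mod 3)
x ≡ 2 (mod 3)


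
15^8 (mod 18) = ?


15^1 mod 18 = 15
15^2 mod 18 = 9
15^3 mod 18 = 9
15^4 mod 18 = 9
15^5 mod 18 = 9
15^6 mod 18 = 9
15^7 mod 18 = 9
15^8 mod 18 = 9


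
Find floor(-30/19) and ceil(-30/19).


-30/19 = -1.5789
floor = -2
ceil = -1

floor = -2, ceil = -1


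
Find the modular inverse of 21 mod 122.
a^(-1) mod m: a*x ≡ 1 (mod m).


Use the extended Euclidean algorithm on (122, 21); each row r = 122*s + 21*t:
r=122, s=1, t=0
r=21, s=0, t=1
q=5: r=17, s=1, t=-5   [122*(1) + 21*(-5) = 17]
q=1: r=4, s=-1, t=6   [122*(-1) + 21*(6) = 4]
q=4: r=1, s=5, t=-29   [122*(5) + 21*(-29) = 1]
q=4: r=0, s=-21, t=122   [122*(-21) + 21*(122) = 0]
GCD = 1 with t = -29, so 21*(-29) ≡ 1 (mod 122)
Inverse = -29 mod 122 = 93
Check: 21 * 93 = 1953 ≡ 1 (mod 122)

21^(-1) ≡ 93 (mod 122)


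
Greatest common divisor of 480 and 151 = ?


480 = 3 * 151 + 27
151 = 5 * 27 + 16
27 = 1 * 16 + 11
16 = 1 * 11 + 5
11 = 2 * 5 + 1
5 = 5 * 1 + 0
GCD = 1
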